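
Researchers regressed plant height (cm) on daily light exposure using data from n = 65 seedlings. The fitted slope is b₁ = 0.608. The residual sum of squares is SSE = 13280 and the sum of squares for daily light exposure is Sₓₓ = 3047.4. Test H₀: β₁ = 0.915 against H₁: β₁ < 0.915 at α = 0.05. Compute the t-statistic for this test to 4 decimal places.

MSE = SSE/(n − 2) = 13280/63 = 210.794.
SE(b₁) = √(MSE/Sₓₓ) = √(210.794/3047.4) = 0.263005.
t = (0.608 − 0.915) / 0.263005 = -1.1673.
df = n − 2 = 63.
One-sided p ≈ 0.1237, which is ≥ 0.05, so fail to reject H₀.
The data do not give significant evidence that the true slope on daily light exposure is below 0.915 cm per unit.

t = -1.1673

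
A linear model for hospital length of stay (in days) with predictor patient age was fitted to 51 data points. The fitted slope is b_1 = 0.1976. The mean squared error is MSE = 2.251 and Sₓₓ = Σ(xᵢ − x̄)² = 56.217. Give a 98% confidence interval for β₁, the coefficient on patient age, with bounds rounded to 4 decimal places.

SE(b_1) = √(MSE/Sₓₓ) = √(2.251/56.217) = 0.200103.
df = n − 2 = 49.
t* = t_{0.01, 49} = 2.404892.
Margin = t* × SE = 2.404892 × 0.200103 = 0.481226.
CI: 0.1976 ± 0.481226 → (-0.2836, 0.6788).
With 98% confidence, each one-unit increase in patient age is associated with a change of between -0.2836 and 0.6788 days in hospital length of stay.

(-0.2836, 0.6788)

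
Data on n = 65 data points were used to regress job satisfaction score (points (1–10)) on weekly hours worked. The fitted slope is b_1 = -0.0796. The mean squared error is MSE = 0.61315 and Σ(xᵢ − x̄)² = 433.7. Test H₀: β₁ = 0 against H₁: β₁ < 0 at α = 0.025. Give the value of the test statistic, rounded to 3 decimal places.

SE(b_1) = √(MSE/Sₓₓ) = √(0.61315/433.7) = 0.0376001.
t = -0.0796 / 0.0376001 = -2.117.
df = n − 2 = 63.
One-sided p ≈ 0.0191, which is < 0.025, so reject H₀.
There is evidence that the true slope on weekly hours worked is negative.

t = -2.117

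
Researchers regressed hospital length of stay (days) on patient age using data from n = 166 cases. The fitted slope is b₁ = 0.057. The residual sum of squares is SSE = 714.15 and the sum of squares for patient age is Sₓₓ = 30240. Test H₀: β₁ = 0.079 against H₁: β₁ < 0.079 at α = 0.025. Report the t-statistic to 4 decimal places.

t = -1.8333

MSE = SSE/(n − 2) = 714.15/164 = 4.35457.
SE(b₁) = √(MSE/Sₓₓ) = √(4.35457/30240) = 0.012.
t = (0.057 − 0.079) / 0.012 = -1.8333.
df = n − 2 = 164.
One-sided p ≈ 0.0343, which is ≥ 0.025, so fail to reject H₀.
The data do not give significant evidence that the true slope on patient age is below 0.079 days per unit.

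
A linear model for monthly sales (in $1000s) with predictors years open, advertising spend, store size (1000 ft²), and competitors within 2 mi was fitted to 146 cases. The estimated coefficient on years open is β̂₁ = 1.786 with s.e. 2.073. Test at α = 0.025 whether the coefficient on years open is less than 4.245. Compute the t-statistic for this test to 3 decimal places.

t = -1.186

H₀: β₁ = 4.245 vs H₁: β₁ < 4.245.
t = (β̂₁ − β₁⁰)/SE = (1.786 − 4.245) / 2.073 = -1.186.
df = n − k − 1 = 146 − 4 − 1 = 141.
One-sided p ≈ 0.1188, which is ≥ 0.025, so fail to reject H₀.
The data do not give significant evidence that the true slope on years open is below 4.245 $1000s per unit, holding the other predictors fixed.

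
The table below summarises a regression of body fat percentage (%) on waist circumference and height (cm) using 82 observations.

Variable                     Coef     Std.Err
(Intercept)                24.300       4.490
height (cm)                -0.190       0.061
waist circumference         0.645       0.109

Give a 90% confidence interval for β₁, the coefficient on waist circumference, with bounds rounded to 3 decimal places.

Read off: b = 0.645, SE = 0.109 for waist circumference.
df = n − k − 1 = 82 − 2 − 1 = 79.
t* = t_{0.05, 79} = 1.664371.
Margin = t* × SE = 1.664371 × 0.109 = 0.18142.
CI: 0.645 ± 0.18142 → (0.464, 0.826).

(0.464, 0.826)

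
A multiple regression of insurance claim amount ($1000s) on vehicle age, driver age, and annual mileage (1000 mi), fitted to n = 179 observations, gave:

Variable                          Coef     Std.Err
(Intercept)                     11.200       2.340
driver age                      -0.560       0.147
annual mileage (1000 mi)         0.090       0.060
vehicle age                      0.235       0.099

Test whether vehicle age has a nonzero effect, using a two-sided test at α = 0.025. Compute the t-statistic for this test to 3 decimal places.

Read off: b = 0.235, SE = 0.099 for vehicle age.
H₀: β₁ = 0 vs H₁: β₁ ≠ 0.
t = 0.235 / 0.099 = 2.374.
df = n − k − 1 = 179 − 3 − 1 = 175.
Two-sided p ≈ 0.0187, which is < 0.025, so reject H₀.
There is evidence that vehicle age is associated with insurance claim amount, holding the other predictors fixed.

t = 2.374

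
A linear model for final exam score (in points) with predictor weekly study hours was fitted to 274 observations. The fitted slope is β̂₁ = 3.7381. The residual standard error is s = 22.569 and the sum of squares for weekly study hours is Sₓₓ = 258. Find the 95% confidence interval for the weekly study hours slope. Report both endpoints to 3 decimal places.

(0.972, 6.504)

SE(β̂₁) = s/√Sₓₓ = 22.569/√258 = 1.40508.
df = n − 2 = 272.
t* = t_{0.025, 272} = 1.968724.
Margin = t* × SE = 1.968724 × 1.40508 = 2.76622.
CI: 3.7381 ± 2.76622 → (0.972, 6.504).
With 95% confidence, each one-unit increase in weekly study hours is associated with a change of between 0.972 and 6.504 points in final exam score.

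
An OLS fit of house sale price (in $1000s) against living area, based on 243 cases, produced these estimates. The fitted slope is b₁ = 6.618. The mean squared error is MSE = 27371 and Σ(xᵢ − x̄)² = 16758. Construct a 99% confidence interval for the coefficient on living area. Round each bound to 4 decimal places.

(3.2998, 9.9362)

SE(b₁) = √(MSE/Sₓₓ) = √(27371/16758) = 1.27801.
df = n − 2 = 241.
t* = t_{0.005, 241} = 2.596383.
Margin = t* × SE = 2.596383 × 1.27801 = 3.318203.
CI: 6.618 ± 3.318203 → (3.2998, 9.9362).
With 99% confidence, each one-unit increase in living area is associated with a change of between 3.2998 and 9.9362 $1000s in house sale price.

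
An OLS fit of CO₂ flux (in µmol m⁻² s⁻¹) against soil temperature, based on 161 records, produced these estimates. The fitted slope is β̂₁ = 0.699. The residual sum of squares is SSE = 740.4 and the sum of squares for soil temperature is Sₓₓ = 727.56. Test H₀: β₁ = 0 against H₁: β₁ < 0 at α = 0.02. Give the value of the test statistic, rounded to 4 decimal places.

MSE = SSE/(n − 2) = 740.4/159 = 4.6566.
SE(β̂₁) = √(MSE/Sₓₓ) = √(4.6566/727.56) = 0.0800019.
t = 0.699 / 0.0800019 = 8.7373.
df = n − 2 = 159.
One-sided p ≈ 1.0000, which is ≥ 0.02, so fail to reject H₀.
The data do not give significant evidence that the true slope on soil temperature is negative.

t = 8.7373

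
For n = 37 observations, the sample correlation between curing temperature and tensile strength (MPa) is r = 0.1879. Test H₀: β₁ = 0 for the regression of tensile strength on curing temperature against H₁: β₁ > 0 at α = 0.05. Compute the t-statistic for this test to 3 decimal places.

t = r·√(n − 2)/√(1 − r²) = 0.1879·√35/√0.964694 = 1.132.
df = n − 2 = 35.
One-sided p ≈ 0.1327, which is ≥ 0.05, so fail to reject H₀.
The data do not give significant evidence of a linear association between curing temperature and tensile strength.

t = 1.132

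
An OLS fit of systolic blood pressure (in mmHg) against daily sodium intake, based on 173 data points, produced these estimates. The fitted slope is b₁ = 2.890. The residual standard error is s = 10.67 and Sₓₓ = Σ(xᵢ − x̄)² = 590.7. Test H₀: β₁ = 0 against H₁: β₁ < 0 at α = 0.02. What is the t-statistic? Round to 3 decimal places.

SE(b₁) = s/√Sₓₓ = 10.67/√590.7 = 0.439017.
t = 2.890 / 0.439017 = 6.583.
df = n − 2 = 171.
One-sided p ≈ 1.0000, which is ≥ 0.02, so fail to reject H₀.
The data do not give significant evidence that the true slope on daily sodium intake is negative.

t = 6.583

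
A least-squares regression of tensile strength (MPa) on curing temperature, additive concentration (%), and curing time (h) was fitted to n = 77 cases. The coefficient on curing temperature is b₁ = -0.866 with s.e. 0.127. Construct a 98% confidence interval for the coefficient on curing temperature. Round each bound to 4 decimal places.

df = n − k − 1 = 77 − 3 − 1 = 73.
t* = t_{0.01, 73} = 2.378522.
Margin = t* × SE = 2.378522 × 0.127 = 0.302072.
CI: -0.866 ± 0.302072 → (-1.1681, -0.5639).
With 98% confidence, each one-unit increase in curing temperature is associated with a change of between -1.1681 and -0.5639 MPa in tensile strength, holding the other predictors fixed.

(-1.1681, -0.5639)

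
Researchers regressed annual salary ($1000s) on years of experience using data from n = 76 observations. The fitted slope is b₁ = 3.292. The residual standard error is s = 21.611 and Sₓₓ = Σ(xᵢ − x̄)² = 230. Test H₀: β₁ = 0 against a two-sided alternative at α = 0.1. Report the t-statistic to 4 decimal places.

SE(b₁) = s/√Sₓₓ = 21.611/√230 = 1.42499.
t = 3.292 / 1.42499 = 2.3102.
df = n − 2 = 74.
Two-sided p ≈ 0.0237, which is < 0.1, so reject H₀.
There is evidence that years of experience is associated with annual salary.

t = 2.3102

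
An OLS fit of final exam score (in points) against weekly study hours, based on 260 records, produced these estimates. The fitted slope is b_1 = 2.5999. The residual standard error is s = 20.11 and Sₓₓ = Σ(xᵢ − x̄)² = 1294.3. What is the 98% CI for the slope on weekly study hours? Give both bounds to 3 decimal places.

SE(b_1) = s/√Sₓₓ = 20.11/√1294.3 = 0.558978.
df = n − 2 = 258.
t* = t_{0.01, 258} = 2.340888.
Margin = t* × SE = 2.340888 × 0.558978 = 1.30850.
CI: 2.5999 ± 1.30850 → (1.291, 3.908).
With 98% confidence, each one-unit increase in weekly study hours is associated with a change of between 1.291 and 3.908 points in final exam score.

(1.291, 3.908)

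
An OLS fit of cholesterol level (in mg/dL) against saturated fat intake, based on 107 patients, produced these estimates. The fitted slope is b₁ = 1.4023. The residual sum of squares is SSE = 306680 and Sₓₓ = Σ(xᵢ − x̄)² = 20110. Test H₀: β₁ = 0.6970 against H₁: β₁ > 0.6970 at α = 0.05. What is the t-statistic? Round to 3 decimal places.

MSE = SSE/(n − 2) = 306680/105 = 2920.76.
SE(b₁) = √(MSE/Sₓₓ) = √(2920.76/20110) = 0.381103.
t = (1.4023 − 0.6970) / 0.381103 = 1.851.
df = n − 2 = 105.
One-sided p ≈ 0.0335, which is < 0.05, so reject H₀.
There is evidence that the true slope on saturated fat intake exceeds 0.6970 mg/dL per unit.

t = 1.851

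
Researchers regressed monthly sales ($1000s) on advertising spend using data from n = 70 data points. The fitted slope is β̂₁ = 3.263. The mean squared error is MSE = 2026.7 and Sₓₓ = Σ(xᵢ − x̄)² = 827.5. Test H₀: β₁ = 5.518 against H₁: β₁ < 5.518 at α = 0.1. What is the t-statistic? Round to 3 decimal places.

t = -1.441

SE(β̂₁) = √(MSE/Sₓₓ) = √(2026.7/827.5) = 1.56499.
t = (3.263 − 5.518) / 1.56499 = -1.441.
df = n − 2 = 68.
One-sided p ≈ 0.0771, which is < 0.1, so reject H₀.
There is evidence that the true slope on advertising spend is below 5.518 $1000s per unit.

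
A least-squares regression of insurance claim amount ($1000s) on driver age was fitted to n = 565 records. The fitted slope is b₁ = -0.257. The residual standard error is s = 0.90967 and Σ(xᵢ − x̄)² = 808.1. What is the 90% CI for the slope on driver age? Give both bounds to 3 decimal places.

SE(b₁) = s/√Sₓₓ = 0.90967/√808.1 = 0.0320001.
df = n − 2 = 563.
t* = t_{0.05, 563} = 1.647565.
Margin = t* × SE = 1.647565 × 0.0320001 = 0.05272.
CI: -0.257 ± 0.05272 → (-0.310, -0.204).
With 90% confidence, each one-unit increase in driver age is associated with a change of between -0.310 and -0.204 $1000s in insurance claim amount.

(-0.310, -0.204)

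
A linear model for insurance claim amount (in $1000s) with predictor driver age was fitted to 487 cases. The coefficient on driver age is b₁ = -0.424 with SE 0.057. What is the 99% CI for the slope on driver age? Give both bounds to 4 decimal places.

(-0.5714, -0.2766)

df = n − 2 = 487 − 2 = 485.
t* = t_{0.005, 485} = 2.586004.
Margin = t* × SE = 2.586004 × 0.057 = 0.147402.
CI: -0.424 ± 0.147402 → (-0.5714, -0.2766).
With 99% confidence, each one-unit increase in driver age is associated with a change of between -0.5714 and -0.2766 $1000s in insurance claim amount.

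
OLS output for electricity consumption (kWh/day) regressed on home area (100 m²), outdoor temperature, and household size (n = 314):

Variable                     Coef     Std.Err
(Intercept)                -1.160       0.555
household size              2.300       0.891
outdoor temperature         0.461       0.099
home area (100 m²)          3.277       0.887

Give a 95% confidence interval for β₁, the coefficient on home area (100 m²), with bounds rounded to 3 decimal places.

Read off: b = 3.277, SE = 0.887 for home area (100 m²).
df = n − k − 1 = 314 − 3 − 1 = 310.
t* = t_{0.025, 310} = 1.967646.
Margin = t* × SE = 1.967646 × 0.887 = 1.74530.
CI: 3.277 ± 1.74530 → (1.532, 5.022).

(1.532, 5.022)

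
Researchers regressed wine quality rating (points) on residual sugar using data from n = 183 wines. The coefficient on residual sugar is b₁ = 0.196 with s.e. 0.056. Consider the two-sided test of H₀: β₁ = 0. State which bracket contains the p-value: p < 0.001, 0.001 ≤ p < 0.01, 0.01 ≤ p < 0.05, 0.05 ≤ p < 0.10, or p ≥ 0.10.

t = 0.196 / 0.056 = 3.500.
df = n − 2 = 183 − 2 = 181.
Two-sided p = 2·P(T_{181} > |t|) ≈ 0.0006.
So p < 0.001.

p < 0.001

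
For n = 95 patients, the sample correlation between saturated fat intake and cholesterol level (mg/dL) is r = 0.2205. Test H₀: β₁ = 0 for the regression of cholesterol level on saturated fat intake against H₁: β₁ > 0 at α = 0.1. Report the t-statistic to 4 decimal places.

t = r·√(n − 2)/√(1 − r²) = 0.2205·√93/√0.95138 = 2.1801.
df = n − 2 = 93.
One-sided p ≈ 0.0159, which is < 0.1, so reject H₀.
There is evidence of a linear association between saturated fat intake and cholesterol level.

t = 2.1801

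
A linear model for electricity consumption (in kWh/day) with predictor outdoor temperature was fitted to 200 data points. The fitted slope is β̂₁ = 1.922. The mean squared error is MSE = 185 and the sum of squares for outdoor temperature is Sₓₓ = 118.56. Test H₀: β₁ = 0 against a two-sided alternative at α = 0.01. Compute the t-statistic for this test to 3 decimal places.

t = 1.539

SE(β̂₁) = √(MSE/Sₓₓ) = √(185/118.56) = 1.24916.
t = 1.922 / 1.24916 = 1.539.
df = n − 2 = 198.
Two-sided p ≈ 0.1255, which is ≥ 0.01, so fail to reject H₀.
The data do not give significant evidence of an association between outdoor temperature and electricity consumption.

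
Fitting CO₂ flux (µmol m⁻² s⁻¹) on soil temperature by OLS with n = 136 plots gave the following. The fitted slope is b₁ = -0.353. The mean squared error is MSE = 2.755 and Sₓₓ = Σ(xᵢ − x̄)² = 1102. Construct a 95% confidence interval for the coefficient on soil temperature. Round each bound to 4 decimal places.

(-0.4519, -0.2541)

SE(b₁) = √(MSE/Sₓₓ) = √(2.755/1102) = 0.05.
df = n − 2 = 134.
t* = t_{0.025, 134} = 1.977826.
Margin = t* × SE = 1.977826 × 0.05 = 0.098891.
CI: -0.353 ± 0.098891 → (-0.4519, -0.2541).
With 95% confidence, each one-unit increase in soil temperature is associated with a change of between -0.4519 and -0.2541 µmol m⁻² s⁻¹ in CO₂ flux.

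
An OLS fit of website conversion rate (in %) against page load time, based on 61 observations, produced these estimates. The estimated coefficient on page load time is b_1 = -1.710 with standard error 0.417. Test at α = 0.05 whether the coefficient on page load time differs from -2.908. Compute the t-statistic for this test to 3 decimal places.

t = 2.873

H₀: β₁ = -2.908 vs H₁: β₁ ≠ -2.908.
t = (b_1 − β₁⁰)/SE = (-1.710 − (-2.908)) / 0.417 = 2.873.
df = n − 2 = 61 − 2 = 59.
Two-sided p ≈ 0.0056, which is < 0.05, so reject H₀.
There is evidence that the true slope on page load time differs from -2.908 % per unit.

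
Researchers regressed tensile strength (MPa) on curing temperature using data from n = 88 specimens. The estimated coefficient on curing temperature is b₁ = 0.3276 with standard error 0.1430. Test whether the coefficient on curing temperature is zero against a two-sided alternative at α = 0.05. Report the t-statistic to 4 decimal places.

H₀: β₁ = 0 vs H₁: β₁ ≠ 0.
t = (b₁ − β₁⁰)/SE = 0.3276 / 0.1430 = 2.2909.
df = n − 2 = 88 − 2 = 86.
Two-sided p ≈ 0.0244, which is < 0.05, so reject H₀.
There is evidence that curing temperature is associated with tensile strength.

t = 2.2909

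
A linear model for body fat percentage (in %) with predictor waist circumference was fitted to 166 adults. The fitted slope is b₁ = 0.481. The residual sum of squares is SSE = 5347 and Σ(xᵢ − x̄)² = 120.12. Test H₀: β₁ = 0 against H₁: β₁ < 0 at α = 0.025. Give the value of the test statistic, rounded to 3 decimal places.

t = 0.923

MSE = SSE/(n − 2) = 5347/164 = 32.6037.
SE(b₁) = √(MSE/Sₓₓ) = √(32.6037/120.12) = 0.520985.
t = 0.481 / 0.520985 = 0.923.
df = n − 2 = 164.
One-sided p ≈ 0.8214, which is ≥ 0.025, so fail to reject H₀.
The data do not give significant evidence that the true slope on waist circumference is negative.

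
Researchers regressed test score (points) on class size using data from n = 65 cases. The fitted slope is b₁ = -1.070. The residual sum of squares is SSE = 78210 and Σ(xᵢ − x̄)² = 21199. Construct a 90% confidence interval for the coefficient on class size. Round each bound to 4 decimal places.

MSE = SSE/(n − 2) = 78210/63 = 1241.43.
SE(b₁) = √(MSE/Sₓₓ) = √(1241.43/21199) = 0.241993.
df = n − 2 = 63.
t* = t_{0.05, 63} = 1.669402.
Margin = t* × SE = 1.669402 × 0.241993 = 0.403984.
CI: -1.070 ± 0.403984 → (-1.4740, -0.6660).
With 90% confidence, each one-unit increase in class size is associated with a change of between -1.4740 and -0.6660 points in test score.

(-1.4740, -0.6660)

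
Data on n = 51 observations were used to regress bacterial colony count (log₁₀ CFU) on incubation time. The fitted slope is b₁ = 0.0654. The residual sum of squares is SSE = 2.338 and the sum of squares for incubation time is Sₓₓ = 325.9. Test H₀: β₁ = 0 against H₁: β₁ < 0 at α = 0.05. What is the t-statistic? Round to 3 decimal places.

t = 5.405

MSE = SSE/(n − 2) = 2.338/49 = 0.0477143.
SE(b₁) = √(MSE/Sₓₓ) = √(0.0477143/325.9) = 0.0120999.
t = 0.0654 / 0.0120999 = 5.405.
df = n − 2 = 49.
One-sided p ≈ 1.0000, which is ≥ 0.05, so fail to reject H₀.
The data do not give significant evidence that the true slope on incubation time is negative.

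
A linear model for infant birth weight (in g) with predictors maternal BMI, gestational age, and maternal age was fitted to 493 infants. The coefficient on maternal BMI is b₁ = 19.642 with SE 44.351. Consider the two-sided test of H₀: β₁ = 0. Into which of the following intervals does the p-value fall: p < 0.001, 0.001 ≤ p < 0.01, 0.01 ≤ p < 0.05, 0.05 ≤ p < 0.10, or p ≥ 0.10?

t = 19.642 / 44.351 = 0.443.
df = n − k − 1 = 493 − 3 − 1 = 489.
Two-sided p = 2·P(T_{489} > |t|) ≈ 0.6581.
So p ≥ 0.10.

p ≥ 0.10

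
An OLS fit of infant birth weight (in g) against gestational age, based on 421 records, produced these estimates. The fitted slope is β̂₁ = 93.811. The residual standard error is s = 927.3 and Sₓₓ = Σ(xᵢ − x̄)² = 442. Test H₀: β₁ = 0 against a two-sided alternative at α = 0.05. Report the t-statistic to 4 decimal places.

SE(β̂₁) = s/√Sₓₓ = 927.3/√442 = 44.1072.
t = 93.811 / 44.1072 = 2.1269.
df = n − 2 = 419.
Two-sided p ≈ 0.0340, which is < 0.05, so reject H₀.
There is evidence that gestational age is associated with infant birth weight.

t = 2.1269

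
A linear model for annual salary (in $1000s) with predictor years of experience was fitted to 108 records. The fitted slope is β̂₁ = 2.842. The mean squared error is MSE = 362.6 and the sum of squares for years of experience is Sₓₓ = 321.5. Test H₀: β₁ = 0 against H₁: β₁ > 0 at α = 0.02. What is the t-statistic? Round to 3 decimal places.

t = 2.676

SE(β̂₁) = √(MSE/Sₓₓ) = √(362.6/321.5) = 1.062.
t = 2.842 / 1.062 = 2.676.
df = n − 2 = 106.
One-sided p ≈ 0.0043, which is < 0.02, so reject H₀.
There is evidence that the true slope on years of experience is positive.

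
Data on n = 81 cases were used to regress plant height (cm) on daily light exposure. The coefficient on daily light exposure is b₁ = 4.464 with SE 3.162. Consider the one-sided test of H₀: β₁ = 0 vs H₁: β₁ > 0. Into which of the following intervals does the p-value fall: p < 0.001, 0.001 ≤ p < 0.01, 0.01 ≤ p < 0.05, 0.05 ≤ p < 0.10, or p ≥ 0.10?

t = 4.464 / 3.162 = 1.412.
df = n − 2 = 81 − 2 = 79.
One-sided p = P(T_{79} > t) ≈ 0.0810.
So 0.05 ≤ p < 0.10.

0.05 ≤ p < 0.10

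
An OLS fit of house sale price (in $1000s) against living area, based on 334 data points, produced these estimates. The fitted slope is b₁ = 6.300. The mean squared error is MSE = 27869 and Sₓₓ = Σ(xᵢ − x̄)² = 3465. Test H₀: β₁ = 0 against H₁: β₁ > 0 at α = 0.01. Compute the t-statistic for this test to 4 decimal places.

t = 2.2214

SE(b₁) = √(MSE/Sₓₓ) = √(27869/3465) = 2.83602.
t = 6.300 / 2.83602 = 2.2214.
df = n − 2 = 332.
One-sided p ≈ 0.0135, which is ≥ 0.01, so fail to reject H₀.
The data do not give significant evidence that the true slope on living area is positive.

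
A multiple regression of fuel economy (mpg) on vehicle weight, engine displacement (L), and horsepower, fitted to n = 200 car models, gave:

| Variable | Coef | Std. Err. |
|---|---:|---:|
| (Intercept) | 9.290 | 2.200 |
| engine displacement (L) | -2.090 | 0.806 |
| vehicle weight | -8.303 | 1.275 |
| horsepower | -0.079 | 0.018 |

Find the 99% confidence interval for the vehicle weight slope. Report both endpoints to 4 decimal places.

(-11.6195, -4.9865)

Read off: b = -8.303, SE = 1.275 for vehicle weight.
df = n − k − 1 = 200 − 3 − 1 = 196.
t* = t_{0.005, 196} = 2.601145.
Margin = t* × SE = 2.601145 × 1.275 = 3.316460.
CI: -8.303 ± 3.316460 → (-11.6195, -4.9865).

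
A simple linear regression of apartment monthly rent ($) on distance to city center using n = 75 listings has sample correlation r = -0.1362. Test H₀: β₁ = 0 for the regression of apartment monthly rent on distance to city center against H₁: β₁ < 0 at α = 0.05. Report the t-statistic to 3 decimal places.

t = r·√(n − 2)/√(1 − r²) = -0.1362·√73/√0.98145 = -1.175.
df = n − 2 = 73.
One-sided p ≈ 0.1220, which is ≥ 0.05, so fail to reject H₀.
The data do not give significant evidence of a linear association between distance to city center and apartment monthly rent.

t = -1.175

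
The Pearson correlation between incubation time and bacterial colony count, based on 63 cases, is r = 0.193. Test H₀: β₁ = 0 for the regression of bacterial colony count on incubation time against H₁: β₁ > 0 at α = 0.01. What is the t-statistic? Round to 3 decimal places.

t = r·√(n − 2)/√(1 − r²) = 0.193·√61/√0.962751 = 1.536.
df = n − 2 = 61.
One-sided p ≈ 0.0648, which is ≥ 0.01, so fail to reject H₀.
The data do not give significant evidence of a linear association between incubation time and bacterial colony count.

t = 1.536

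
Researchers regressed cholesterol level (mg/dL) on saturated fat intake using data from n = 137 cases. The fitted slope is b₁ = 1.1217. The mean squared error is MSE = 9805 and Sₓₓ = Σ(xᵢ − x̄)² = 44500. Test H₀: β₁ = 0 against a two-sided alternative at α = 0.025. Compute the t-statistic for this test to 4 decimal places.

SE(b₁) = √(MSE/Sₓₓ) = √(9805/44500) = 0.469401.
t = 1.1217 / 0.469401 = 2.3896.
df = n − 2 = 135.
Two-sided p ≈ 0.0182, which is < 0.025, so reject H₀.
There is evidence that saturated fat intake is associated with cholesterol level.

t = 2.3896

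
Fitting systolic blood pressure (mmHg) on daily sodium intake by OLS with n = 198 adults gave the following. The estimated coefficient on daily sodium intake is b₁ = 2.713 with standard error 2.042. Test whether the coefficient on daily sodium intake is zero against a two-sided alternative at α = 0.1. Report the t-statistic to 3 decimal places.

t = 1.329

H₀: β₁ = 0 vs H₁: β₁ ≠ 0.
t = (b₁ − β₁⁰)/SE = 2.713 / 2.042 = 1.329.
df = n − 2 = 198 − 2 = 196.
Two-sided p ≈ 0.1855, which is ≥ 0.1, so fail to reject H₀.
The data do not give significant evidence of an association between daily sodium intake and systolic blood pressure.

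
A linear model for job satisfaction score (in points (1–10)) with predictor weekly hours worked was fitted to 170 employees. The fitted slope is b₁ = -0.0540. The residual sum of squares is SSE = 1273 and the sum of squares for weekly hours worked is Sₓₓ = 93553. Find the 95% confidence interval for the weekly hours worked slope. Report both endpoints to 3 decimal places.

(-0.072, -0.036)

MSE = SSE/(n − 2) = 1273/168 = 7.57738.
SE(b₁) = √(MSE/Sₓₓ) = √(7.57738/93553) = 0.00899976.
df = n − 2 = 168.
t* = t_{0.025, 168} = 1.974185.
Margin = t* × SE = 1.974185 × 0.00899976 = 0.01777.
CI: -0.0540 ± 0.01777 → (-0.072, -0.036).
With 95% confidence, each one-unit increase in weekly hours worked is associated with a change of between -0.072 and -0.036 points (1–10) in job satisfaction score.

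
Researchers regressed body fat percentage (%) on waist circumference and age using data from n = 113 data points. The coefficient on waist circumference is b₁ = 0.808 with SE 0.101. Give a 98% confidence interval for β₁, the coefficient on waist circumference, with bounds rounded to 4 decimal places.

(0.5696, 1.0464)

df = n − k − 1 = 113 − 2 − 1 = 110.
t* = t_{0.01, 110} = 2.360726.
Margin = t* × SE = 2.360726 × 0.101 = 0.238433.
CI: 0.808 ± 0.238433 → (0.5696, 1.0464).
With 98% confidence, each one-unit increase in waist circumference is associated with a change of between 0.5696 and 1.0464 % in body fat percentage, holding the other predictors fixed.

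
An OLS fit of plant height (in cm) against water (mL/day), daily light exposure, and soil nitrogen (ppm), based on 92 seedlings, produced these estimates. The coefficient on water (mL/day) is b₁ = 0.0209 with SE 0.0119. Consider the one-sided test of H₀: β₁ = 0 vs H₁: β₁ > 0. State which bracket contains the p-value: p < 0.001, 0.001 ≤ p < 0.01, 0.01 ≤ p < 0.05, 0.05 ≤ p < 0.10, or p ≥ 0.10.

0.01 ≤ p < 0.05

t = 0.0209 / 0.0119 = 1.756.
df = n − k − 1 = 92 − 3 − 1 = 88.
One-sided p = P(T_{88} > t) ≈ 0.0413.
So 0.01 ≤ p < 0.05.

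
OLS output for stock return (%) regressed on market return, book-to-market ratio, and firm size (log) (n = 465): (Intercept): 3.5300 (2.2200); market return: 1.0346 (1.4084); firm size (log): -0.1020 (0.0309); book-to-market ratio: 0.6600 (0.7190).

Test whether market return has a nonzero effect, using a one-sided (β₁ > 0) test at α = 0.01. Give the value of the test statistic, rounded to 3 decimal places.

Read off: b = 1.0346, SE = 1.4084 for market return.
H₀: β₁ = 0 vs H₁: β₁ > 0.
t = 1.0346 / 1.4084 = 0.735.
df = n − k − 1 = 465 − 3 − 1 = 461.
One-sided p ≈ 0.2315, which is ≥ 0.01, so fail to reject H₀.
The data do not give significant evidence that the true slope on market return is positive, holding the other predictors fixed.

t = 0.735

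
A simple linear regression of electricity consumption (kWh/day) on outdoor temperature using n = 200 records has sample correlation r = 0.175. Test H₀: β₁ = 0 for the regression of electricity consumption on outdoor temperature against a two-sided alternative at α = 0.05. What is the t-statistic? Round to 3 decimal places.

t = 2.501

t = r·√(n − 2)/√(1 − r²) = 0.175·√198/√0.969375 = 2.501.
df = n − 2 = 198.
Two-sided p ≈ 0.0132, which is < 0.05, so reject H₀.
There is evidence of a linear association between outdoor temperature and electricity consumption.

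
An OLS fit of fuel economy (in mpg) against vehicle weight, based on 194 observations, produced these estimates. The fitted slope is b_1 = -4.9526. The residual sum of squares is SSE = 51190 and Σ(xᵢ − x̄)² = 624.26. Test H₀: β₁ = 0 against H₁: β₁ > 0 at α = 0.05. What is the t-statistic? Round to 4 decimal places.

MSE = SSE/(n − 2) = 51190/192 = 266.615.
SE(b_1) = √(MSE/Sₓₓ) = √(266.615/624.26) = 0.65352.
t = -4.9526 / 0.65352 = -7.5783.
df = n − 2 = 192.
One-sided p ≈ 1.0000, which is ≥ 0.05, so fail to reject H₀.
The data do not give significant evidence that the true slope on vehicle weight is positive.

t = -7.5783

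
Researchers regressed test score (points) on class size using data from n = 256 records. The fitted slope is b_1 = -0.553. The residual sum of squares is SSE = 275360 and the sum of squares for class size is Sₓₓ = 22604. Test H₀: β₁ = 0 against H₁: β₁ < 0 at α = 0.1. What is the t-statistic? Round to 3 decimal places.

MSE = SSE/(n − 2) = 275360/254 = 1084.09.
SE(b_1) = √(MSE/Sₓₓ) = √(1084.09/22604) = 0.218998.
t = -0.553 / 0.218998 = -2.525.
df = n − 2 = 254.
One-sided p ≈ 0.0061, which is < 0.1, so reject H₀.
There is evidence that the true slope on class size is negative.

t = -2.525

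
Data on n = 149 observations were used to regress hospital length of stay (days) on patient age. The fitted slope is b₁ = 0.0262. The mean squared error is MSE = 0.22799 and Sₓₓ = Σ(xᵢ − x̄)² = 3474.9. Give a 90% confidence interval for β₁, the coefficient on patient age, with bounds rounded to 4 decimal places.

(0.0128, 0.0396)

SE(b₁) = √(MSE/Sₓₓ) = √(0.22799/3474.9) = 0.00810003.
df = n − 2 = 147.
t* = t_{0.05, 147} = 1.655285.
Margin = t* × SE = 1.655285 × 0.00810003 = 0.013408.
CI: 0.0262 ± 0.013408 → (0.0128, 0.0396).
With 90% confidence, each one-unit increase in patient age is associated with a change of between 0.0128 and 0.0396 days in hospital length of stay.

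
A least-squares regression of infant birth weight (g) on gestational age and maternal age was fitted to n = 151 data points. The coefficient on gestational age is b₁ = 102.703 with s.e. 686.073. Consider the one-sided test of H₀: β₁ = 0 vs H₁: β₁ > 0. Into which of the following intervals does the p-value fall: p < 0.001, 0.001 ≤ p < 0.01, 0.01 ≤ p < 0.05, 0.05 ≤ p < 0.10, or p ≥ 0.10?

t = 102.703 / 686.073 = 0.150.
df = n − k − 1 = 151 − 2 − 1 = 148.
One-sided p = P(T_{148} > t) ≈ 0.4406.
So p ≥ 0.10.

p ≥ 0.10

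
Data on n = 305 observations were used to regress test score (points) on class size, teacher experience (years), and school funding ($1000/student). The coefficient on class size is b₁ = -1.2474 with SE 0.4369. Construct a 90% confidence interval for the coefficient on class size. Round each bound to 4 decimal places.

(-1.9683, -0.5265)

df = n − k − 1 = 305 − 3 − 1 = 301.
t* = t_{0.05, 301} = 1.649932.
Margin = t* × SE = 1.649932 × 0.4369 = 0.720855.
CI: -1.2474 ± 0.720855 → (-1.9683, -0.5265).
With 90% confidence, each one-unit increase in class size is associated with a change of between -1.9683 and -0.5265 points in test score, holding the other predictors fixed.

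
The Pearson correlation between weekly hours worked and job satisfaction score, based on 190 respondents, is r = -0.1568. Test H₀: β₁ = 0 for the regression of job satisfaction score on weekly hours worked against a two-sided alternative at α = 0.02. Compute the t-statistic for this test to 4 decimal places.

t = -2.1769

t = r·√(n − 2)/√(1 − r²) = -0.1568·√188/√0.975414 = -2.1769.
df = n − 2 = 188.
Two-sided p ≈ 0.0307, which is ≥ 0.02, so fail to reject H₀.
The data do not give significant evidence of a linear association between weekly hours worked and job satisfaction score.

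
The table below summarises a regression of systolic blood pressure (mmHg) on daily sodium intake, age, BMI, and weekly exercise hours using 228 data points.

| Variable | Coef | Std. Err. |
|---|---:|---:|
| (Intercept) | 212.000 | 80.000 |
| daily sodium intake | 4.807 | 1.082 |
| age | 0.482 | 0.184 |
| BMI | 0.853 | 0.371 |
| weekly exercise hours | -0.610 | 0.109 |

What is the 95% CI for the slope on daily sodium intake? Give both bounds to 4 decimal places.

(2.6747, 6.9393)

Read off: b = 4.807, SE = 1.082 for daily sodium intake.
df = n − k − 1 = 228 − 4 − 1 = 223.
t* = t_{0.025, 223} = 1.970659.
Margin = t* × SE = 1.970659 × 1.082 = 2.132253.
CI: 4.807 ± 2.132253 → (2.6747, 6.9393).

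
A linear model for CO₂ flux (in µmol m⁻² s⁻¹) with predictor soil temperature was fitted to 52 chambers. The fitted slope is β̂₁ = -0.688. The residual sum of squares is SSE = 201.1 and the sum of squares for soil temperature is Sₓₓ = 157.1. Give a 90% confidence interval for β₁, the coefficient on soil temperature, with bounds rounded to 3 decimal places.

MSE = SSE/(n − 2) = 201.1/50 = 4.022.
SE(β̂₁) = √(MSE/Sₓₓ) = √(4.022/157.1) = 0.160005.
df = n − 2 = 50.
t* = t_{0.05, 50} = 1.675905.
Margin = t* × SE = 1.675905 × 0.160005 = 0.26815.
CI: -0.688 ± 0.26815 → (-0.956, -0.420).
With 90% confidence, each one-unit increase in soil temperature is associated with a change of between -0.956 and -0.420 µmol m⁻² s⁻¹ in CO₂ flux.

(-0.956, -0.420)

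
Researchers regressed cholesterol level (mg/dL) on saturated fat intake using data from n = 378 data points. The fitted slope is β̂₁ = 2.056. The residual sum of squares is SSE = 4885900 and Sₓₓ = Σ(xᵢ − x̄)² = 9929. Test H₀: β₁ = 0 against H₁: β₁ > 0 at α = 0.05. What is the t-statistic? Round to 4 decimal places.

t = 1.7972

MSE = SSE/(n − 2) = 4885900/376 = 12994.4.
SE(β̂₁) = √(MSE/Sₓₓ) = √(12994.4/9929) = 1.144.
t = 2.056 / 1.144 = 1.7972.
df = n − 2 = 376.
One-sided p ≈ 0.0366, which is < 0.05, so reject H₀.
There is evidence that the true slope on saturated fat intake is positive.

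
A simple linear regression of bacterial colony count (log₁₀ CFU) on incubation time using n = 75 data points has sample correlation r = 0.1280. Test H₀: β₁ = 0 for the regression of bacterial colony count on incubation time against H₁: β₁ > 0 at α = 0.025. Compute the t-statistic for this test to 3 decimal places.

t = r·√(n − 2)/√(1 − r²) = 0.1280·√73/√0.983616 = 1.103.
df = n − 2 = 73.
One-sided p ≈ 0.1369, which is ≥ 0.025, so fail to reject H₀.
The data do not give significant evidence of a linear association between incubation time and bacterial colony count.

t = 1.103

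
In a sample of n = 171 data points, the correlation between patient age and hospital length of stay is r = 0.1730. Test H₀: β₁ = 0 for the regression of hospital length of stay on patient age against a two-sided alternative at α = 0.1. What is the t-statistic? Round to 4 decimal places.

t = 2.2834

t = r·√(n − 2)/√(1 − r²) = 0.1730·√169/√0.970071 = 2.2834.
df = n − 2 = 169.
Two-sided p ≈ 0.0237, which is < 0.1, so reject H₀.
There is evidence of a linear association between patient age and hospital length of stay.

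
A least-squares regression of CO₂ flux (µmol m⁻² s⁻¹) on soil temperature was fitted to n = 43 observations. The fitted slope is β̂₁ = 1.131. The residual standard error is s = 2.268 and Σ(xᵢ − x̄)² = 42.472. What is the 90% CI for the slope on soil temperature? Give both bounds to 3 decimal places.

(0.545, 1.717)

SE(β̂₁) = s/√Sₓₓ = 2.268/√42.472 = 0.34801.
df = n − 2 = 41.
t* = t_{0.05, 41} = 1.682878.
Margin = t* × SE = 1.682878 × 0.34801 = 0.58566.
CI: 1.131 ± 0.58566 → (0.545, 1.717).
With 90% confidence, each one-unit increase in soil temperature is associated with a change of between 0.545 and 1.717 µmol m⁻² s⁻¹ in CO₂ flux.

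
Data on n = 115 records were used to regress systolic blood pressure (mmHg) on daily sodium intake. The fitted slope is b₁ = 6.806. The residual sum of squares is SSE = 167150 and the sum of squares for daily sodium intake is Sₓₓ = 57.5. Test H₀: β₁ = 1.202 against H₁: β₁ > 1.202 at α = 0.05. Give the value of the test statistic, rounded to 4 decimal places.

t = 1.1049

MSE = SSE/(n − 2) = 167150/113 = 1479.2.
SE(b₁) = √(MSE/Sₓₓ) = √(1479.2/57.5) = 5.07201.
t = (6.806 − 1.202) / 5.07201 = 1.1049.
df = n − 2 = 113.
One-sided p ≈ 0.1358, which is ≥ 0.05, so fail to reject H₀.
The data do not give significant evidence that the true slope on daily sodium intake exceeds 1.202 mmHg per unit.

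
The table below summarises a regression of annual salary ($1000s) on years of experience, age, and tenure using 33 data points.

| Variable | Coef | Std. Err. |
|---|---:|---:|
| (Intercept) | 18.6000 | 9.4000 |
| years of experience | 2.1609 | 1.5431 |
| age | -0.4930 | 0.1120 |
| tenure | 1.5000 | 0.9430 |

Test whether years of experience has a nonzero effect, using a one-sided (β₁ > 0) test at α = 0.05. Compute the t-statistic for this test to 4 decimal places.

Read off: b = 2.1609, SE = 1.5431 for years of experience.
H₀: β₁ = 0 vs H₁: β₁ > 0.
t = 2.1609 / 1.5431 = 1.4004.
df = n − k − 1 = 33 − 3 − 1 = 29.
One-sided p ≈ 0.0860, which is ≥ 0.05, so fail to reject H₀.
The data do not give significant evidence that the true slope on years of experience is positive, holding the other predictors fixed.

t = 1.4004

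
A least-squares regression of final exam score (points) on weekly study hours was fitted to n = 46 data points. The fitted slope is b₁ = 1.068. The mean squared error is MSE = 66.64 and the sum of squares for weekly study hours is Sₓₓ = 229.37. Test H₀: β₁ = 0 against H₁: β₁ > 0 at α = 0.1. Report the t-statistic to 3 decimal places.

SE(b₁) = √(MSE/Sₓₓ) = √(66.64/229.37) = 0.539013.
t = 1.068 / 0.539013 = 1.981.
df = n − 2 = 44.
One-sided p ≈ 0.0269, which is < 0.1, so reject H₀.
There is evidence that the true slope on weekly study hours is positive.

t = 1.981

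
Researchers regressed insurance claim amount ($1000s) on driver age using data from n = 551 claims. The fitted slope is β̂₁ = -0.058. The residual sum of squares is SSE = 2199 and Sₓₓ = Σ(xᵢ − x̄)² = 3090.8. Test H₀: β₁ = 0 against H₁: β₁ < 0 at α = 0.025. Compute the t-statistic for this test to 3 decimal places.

t = -1.611

MSE = SSE/(n − 2) = 2199/549 = 4.00546.
SE(β̂₁) = √(MSE/Sₓₓ) = √(4.00546/3090.8) = 0.035999.
t = -0.058 / 0.035999 = -1.611.
df = n − 2 = 549.
One-sided p ≈ 0.0539, which is ≥ 0.025, so fail to reject H₀.
The data do not give significant evidence that the true slope on driver age is negative.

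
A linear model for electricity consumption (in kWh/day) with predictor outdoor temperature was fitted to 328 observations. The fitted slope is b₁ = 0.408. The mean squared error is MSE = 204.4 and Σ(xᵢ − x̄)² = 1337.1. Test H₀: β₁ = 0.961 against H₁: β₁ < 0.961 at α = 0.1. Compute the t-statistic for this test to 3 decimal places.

t = -1.414

SE(b₁) = √(MSE/Sₓₓ) = √(204.4/1337.1) = 0.390984.
t = (0.408 − 0.961) / 0.390984 = -1.414.
df = n − 2 = 326.
One-sided p ≈ 0.0791, which is < 0.1, so reject H₀.
There is evidence that the true slope on outdoor temperature is below 0.961 kWh/day per unit.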